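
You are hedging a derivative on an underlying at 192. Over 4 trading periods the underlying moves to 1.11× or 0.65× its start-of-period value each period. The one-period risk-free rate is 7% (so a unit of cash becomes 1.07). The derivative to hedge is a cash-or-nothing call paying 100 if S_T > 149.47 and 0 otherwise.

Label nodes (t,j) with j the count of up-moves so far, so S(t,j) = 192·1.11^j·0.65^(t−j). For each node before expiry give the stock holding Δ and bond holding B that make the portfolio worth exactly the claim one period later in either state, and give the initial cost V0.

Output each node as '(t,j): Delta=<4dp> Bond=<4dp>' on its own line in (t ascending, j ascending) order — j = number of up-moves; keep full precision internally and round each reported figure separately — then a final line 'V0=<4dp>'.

(0,0): Delta=0.2010 Bond=34.6246
(1,0): Delta=1.2684 Bond=-96.1584
(1,1): Delta=0.1415 Bond=49.7347
(2,0): Delta=0.0000 Bond=0.0000
(2,1): Delta=1.3391 Bond=-112.6885
(2,2): Delta=0.0747 Bond=69.0165
(3,0): Delta=0.0000 Bond=0.0000
(3,1): Delta=0.0000 Bond=0.0000
(3,2): Delta=1.4138 Bond=-132.0601
(3,3): Delta=0.0000 Bond=93.4579
V0=73.2166

Risk-neutral probability p* = (R−d)/(u−d) = (1.07−0.65)/(1.11−0.65) = 0.9130.
Terminal values V(4,·): V(4,0)=0.0000, V(4,1)=0.0000, V(4,2)=0.0000, V(4,3)=100.0000, V(4,4)=100.0000
Node (3,0) S=52.7280: V=(p*·0.0000+(1−p*)·0.0000)/1.07=0.0000; Δ=(0.0000−0.0000)/(58.5281−34.2732)=0.0000; B=V−Δ·S=0.0000
Node (3,1) S=90.0432: V=(p*·0.0000+(1−p*)·0.0000)/1.07=0.0000; Δ=(0.0000−0.0000)/(99.9480−58.5281)=0.0000; B=V−Δ·S=0.0000
Node (3,2) S=153.7661: V=(p*·100.0000+(1−p*)·0.0000)/1.07=85.3312; Δ=(100.0000−0.0000)/(170.6803−99.9480)=1.4138; B=V−Δ·S=-132.0601
Node (3,3) S=262.5852: V=(p*·100.0000+(1−p*)·100.0000)/1.07=93.4579; Δ=(100.0000−100.0000)/(291.4695−170.6803)=0.0000; B=V−Δ·S=93.4579
Node (2,0) S=81.1200: V=(p*·0.0000+(1−p*)·0.0000)/1.07=0.0000; Δ=(0.0000−0.0000)/(90.0432−52.7280)=0.0000; B=V−Δ·S=0.0000
Node (2,1) S=138.5280: V=(p*·85.3312+(1−p*)·0.0000)/1.07=72.8141; Δ=(85.3312−0.0000)/(153.7661−90.0432)=1.3391; B=V−Δ·S=-112.6885
Node (2,2) S=236.5632: V=(p*·93.4579+(1−p*)·85.3312)/1.07=86.6834; Δ=(93.4579−85.3312)/(262.5852−153.7661)=0.0747; B=V−Δ·S=69.0165
Node (1,0) S=124.8000: V=(p*·72.8141+(1−p*)·0.0000)/1.07=62.1331; Δ=(72.8141−0.0000)/(138.5280−81.1200)=1.2684; B=V−Δ·S=-96.1584
Node (1,1) S=213.1200: V=(p*·86.6834+(1−p*)·72.8141)/1.07=79.8854; Δ=(86.6834−72.8141)/(236.5632−138.5280)=0.1415; B=V−Δ·S=49.7347
Node (0,0) S=192.0000: V=(p*·79.8854+(1−p*)·62.1331)/1.07=73.2166; Δ=(79.8854−62.1331)/(213.1200−124.8000)=0.2010; B=V−Δ·S=34.6246
Self-financing check: at every node Δ·S+B equals the discounted successor values.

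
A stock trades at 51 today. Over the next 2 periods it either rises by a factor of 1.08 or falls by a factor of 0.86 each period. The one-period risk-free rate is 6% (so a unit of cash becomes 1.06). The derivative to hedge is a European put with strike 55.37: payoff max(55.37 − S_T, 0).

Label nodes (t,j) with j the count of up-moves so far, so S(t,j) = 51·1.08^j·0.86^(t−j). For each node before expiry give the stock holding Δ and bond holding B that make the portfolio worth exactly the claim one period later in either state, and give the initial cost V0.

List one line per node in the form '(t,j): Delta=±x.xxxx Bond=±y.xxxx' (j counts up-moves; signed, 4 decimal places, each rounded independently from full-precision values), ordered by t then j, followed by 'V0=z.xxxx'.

(0,0): Delta=-0.6854 Bond=36.2598
(1,0): Delta=-1.0000 Bond=52.2358
(1,1): Delta=-0.6603 Bond=37.0553
V0=1.3069

Risk-neutral probability p* = (R−d)/(u−d) = (1.06−0.86)/(1.08−0.86) = 0.9091.
Terminal values V(2,·): V(2,0)=17.6504, V(2,1)=8.0012, V(2,2)=0.0000
  t=1,j=0: stock 43.8600 → up 47.3688 (V=8.0012), down 37.7196 (V=17.6504). Price 8.3758; hedge Δ=-1.0000, bond B=52.2358.
  t=1,j=1: stock 55.0800 → up 59.4864 (V=0.0000), down 47.3688 (V=8.0012). Price 0.6862; hedge Δ=-0.6603, bond B=37.0553.
  t=0,j=0: stock 51.0000 → up 55.0800 (V=0.6862), down 43.8600 (V=8.3758). Price 1.3069; hedge Δ=-0.6854, bond B=36.2598.
Check: Δ(0,0)·S0 + B(0,0) = 1.3069 = V0.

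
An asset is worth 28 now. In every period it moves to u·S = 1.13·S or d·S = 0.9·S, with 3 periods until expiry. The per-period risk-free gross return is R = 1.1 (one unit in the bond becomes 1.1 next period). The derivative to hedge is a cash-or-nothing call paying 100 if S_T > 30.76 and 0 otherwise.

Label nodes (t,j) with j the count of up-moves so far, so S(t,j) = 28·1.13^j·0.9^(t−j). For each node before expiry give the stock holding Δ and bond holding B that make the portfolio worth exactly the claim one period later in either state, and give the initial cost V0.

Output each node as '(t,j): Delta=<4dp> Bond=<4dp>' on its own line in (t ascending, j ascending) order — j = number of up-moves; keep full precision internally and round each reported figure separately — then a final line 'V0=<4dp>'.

(0,0): Delta=2.9111 Bond=-9.8800
(1,0): Delta=13.6390 Bond=-281.2105
(1,1): Delta=1.6294 Bond=29.6833
(2,0): Delta=0.0000 Bond=0.0000
(2,1): Delta=15.2684 Bond=-355.7312
(2,2): Delta=0.0000 Bond=90.9091
V0=71.6302

Under the risk-neutral measure, an up-move has probability p* = (R−d)/(u−d) = 0.8696 and values discount at R = 1.1.
Payoff layer (t=3): V(3,0)=0.0000, V(3,1)=0.0000, V(3,2)=100.0000, V(3,3)=100.0000
(2,0): S=22.6800. Δ = (V_up−V_dn)/(S_up−S_dn) = (0.0000−0.0000)/(25.6284−20.4120) = 0.0000. V = [p*·0.0000 + (1−p*)·0.0000]/1.1 = 0.0000. B = V − Δ·S = 0.0000.
(2,1): S=28.4760. Δ = (V_up−V_dn)/(S_up−S_dn) = (100.0000−0.0000)/(32.1779−25.6284) = 15.2684. V = [p*·100.0000 + (1−p*)·0.0000]/1.1 = 79.0514. B = V − Δ·S = -355.7312.
(2,2): S=35.7532. Δ = (V_up−V_dn)/(S_up−S_dn) = (100.0000−100.0000)/(40.4011−32.1779) = 0.0000. V = [p*·100.0000 + (1−p*)·100.0000]/1.1 = 90.9091. B = V − Δ·S = 90.9091.
(1,0): S=25.2000. Δ = (V_up−V_dn)/(S_up−S_dn) = (79.0514−0.0000)/(28.4760−22.6800) = 13.6390. V = [p*·79.0514 + (1−p*)·0.0000]/1.1 = 62.4912. B = V − Δ·S = -281.2105.
(1,1): S=31.6400. Δ = (V_up−V_dn)/(S_up−S_dn) = (90.9091−79.0514)/(35.7532−28.4760) = 1.6294. V = [p*·90.9091 + (1−p*)·79.0514]/1.1 = 81.2386. B = V − Δ·S = 29.6833.
(0,0): S=28.0000. Δ = (V_up−V_dn)/(S_up−S_dn) = (81.2386−62.4912)/(31.6400−25.2000) = 2.9111. V = [p*·81.2386 + (1−p*)·62.4912]/1.1 = 71.6302. B = V − Δ·S = -9.8800.
Each (Δ,B) replicates both successor values, so the strategy is self-financing and V0 is arbitrage-free.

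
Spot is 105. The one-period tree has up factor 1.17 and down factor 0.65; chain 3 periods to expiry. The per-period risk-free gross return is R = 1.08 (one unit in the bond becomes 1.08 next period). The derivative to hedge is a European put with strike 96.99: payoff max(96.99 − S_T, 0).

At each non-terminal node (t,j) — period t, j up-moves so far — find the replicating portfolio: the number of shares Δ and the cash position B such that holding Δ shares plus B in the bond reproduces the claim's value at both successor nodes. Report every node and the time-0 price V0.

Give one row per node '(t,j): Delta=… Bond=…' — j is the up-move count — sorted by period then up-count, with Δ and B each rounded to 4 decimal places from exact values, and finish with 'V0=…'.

(0,0): Delta=-0.2357 Bond=28.6965
(1,0): Delta=-1.0000 Bond=83.1533
(1,1): Delta=-0.1469 Bond=20.0747
(2,0): Delta=-1.0000 Bond=89.8056
(2,1): Delta=-1.0000 Bond=89.8056
(2,2): Delta=-0.0477 Bond=7.4220
V0=3.9443

No-arbitrage ⇒ martingale measure with p* = (R−d)/(u−d) = 0.8269.
Payoff layer (t=3): V(3,0)=68.1544, V(3,1)=45.0859, V(3,2)=3.5626, V(3,3)=0.0000
(2,0): S=44.3625. Δ = (V_up−V_dn)/(S_up−S_dn) = (45.0859−68.1544)/(51.9041−28.8356) = -1.0000. V = [p*·45.0859 + (1−p*)·68.1544]/1.08 = 45.4431. B = V − Δ·S = 89.8056.
(2,1): S=79.8525. Δ = (V_up−V_dn)/(S_up−S_dn) = (3.5626−45.0859)/(93.4274−51.9041) = -1.0000. V = [p*·3.5626 + (1−p*)·45.0859]/1.08 = 9.9531. B = V − Δ·S = 89.8056.
(2,2): S=143.7345. Δ = (V_up−V_dn)/(S_up−S_dn) = (0.0000−3.5626)/(168.1694−93.4274) = -0.0477. V = [p*·0.0000 + (1−p*)·3.5626]/1.08 = 0.5709. B = V − Δ·S = 7.4220.
(1,0): S=68.2500. Δ = (V_up−V_dn)/(S_up−S_dn) = (9.9531−45.4431)/(79.8525−44.3625) = -1.0000. V = [p*·9.9531 + (1−p*)·45.4431]/1.08 = 14.9033. B = V − Δ·S = 83.1533.
(1,1): S=122.8500. Δ = (V_up−V_dn)/(S_up−S_dn) = (0.5709−9.9531)/(143.7345−79.8525) = -0.1469. V = [p*·0.5709 + (1−p*)·9.9531]/1.08 = 2.0322. B = V − Δ·S = 20.0747.
(0,0): S=105.0000. Δ = (V_up−V_dn)/(S_up−S_dn) = (2.0322−14.9033)/(122.8500−68.2500) = -0.2357. V = [p*·2.0322 + (1−p*)·14.9033]/1.08 = 3.9443. B = V − Δ·S = 28.6965.
Check: Δ(0,0)·S0 + B(0,0) = 3.9443 = V0.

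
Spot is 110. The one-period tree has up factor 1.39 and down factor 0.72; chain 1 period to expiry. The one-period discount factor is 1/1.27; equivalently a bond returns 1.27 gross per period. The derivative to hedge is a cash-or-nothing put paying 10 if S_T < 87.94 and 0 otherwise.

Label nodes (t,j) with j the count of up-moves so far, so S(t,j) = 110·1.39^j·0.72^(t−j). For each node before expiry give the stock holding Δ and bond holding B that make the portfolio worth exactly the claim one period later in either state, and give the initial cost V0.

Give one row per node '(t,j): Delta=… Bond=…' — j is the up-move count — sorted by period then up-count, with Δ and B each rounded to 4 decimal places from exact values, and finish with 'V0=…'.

No-arbitrage ⇒ martingale measure with p* = (R−d)/(u−d) = 0.8209.
Terminal values V(1,·): V(1,0)=10.0000, V(1,1)=0.0000
  t=0,j=0: stock 110.0000 → up 152.9000 (V=0.0000), down 79.2000 (V=10.0000). Price 1.4103; hedge Δ=-0.1357, bond B=16.3356.
Self-financing check: at every node Δ·S+B equals the discounted successor values.

(0,0): Delta=-0.1357 Bond=16.3356
V0=1.4103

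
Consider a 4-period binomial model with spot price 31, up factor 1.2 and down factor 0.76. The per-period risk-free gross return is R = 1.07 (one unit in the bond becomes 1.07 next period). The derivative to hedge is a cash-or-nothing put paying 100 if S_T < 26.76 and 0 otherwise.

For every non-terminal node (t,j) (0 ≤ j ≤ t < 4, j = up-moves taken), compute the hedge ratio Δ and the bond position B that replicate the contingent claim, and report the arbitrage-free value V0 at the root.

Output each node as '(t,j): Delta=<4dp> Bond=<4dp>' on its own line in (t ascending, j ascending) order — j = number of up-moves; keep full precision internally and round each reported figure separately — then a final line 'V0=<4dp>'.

(0,0): Delta=-2.6331 Bond=107.5861
(1,0): Delta=-4.1824 Bond=151.6184
(1,1): Delta=-2.2216 Bond=99.8102
(2,0): Delta=0.0000 Bond=87.3439
(2,1): Delta=-5.2932 Bond=193.6363
(2,2): Delta=-1.4058 Bond=70.3804
(3,0): Delta=0.0000 Bond=93.4579
(3,1): Delta=0.0000 Bond=93.4579
(3,2): Delta=-6.6990 Bond=254.8853
(3,3): Delta=0.0000 Bond=0.0000
V0=25.9606

Since d<R<u, set p* = (R−d)/(u−d) = 0.7045; price each node as the discounted p*-expectation of its children.
Payoff layer (t=4): V(4,0)=100.0000, V(4,1)=100.0000, V(4,2)=100.0000, V(4,3)=0.0000, V(4,4)=0.0000
Node (3,0) S=13.6083: V=(p*·100.0000+(1−p*)·100.0000)/1.07=93.4579; Δ=(100.0000−100.0000)/(16.3299−10.3423)=0.0000; B=V−Δ·S=93.4579
Node (3,1) S=21.4867: V=(p*·100.0000+(1−p*)·100.0000)/1.07=93.4579; Δ=(100.0000−100.0000)/(25.7841−16.3299)=0.0000; B=V−Δ·S=93.4579
Node (3,2) S=33.9264: V=(p*·0.0000+(1−p*)·100.0000)/1.07=27.6126; Δ=(0.0000−100.0000)/(40.7117−25.7841)=-6.6990; B=V−Δ·S=254.8853
Node (3,3) S=53.5680: V=(p*·0.0000+(1−p*)·0.0000)/1.07=0.0000; Δ=(0.0000−0.0000)/(64.2816−40.7117)=0.0000; B=V−Δ·S=0.0000
Node (2,0) S=17.9056: V=(p*·93.4579+(1−p*)·93.4579)/1.07=87.3439; Δ=(93.4579−93.4579)/(21.4867−13.6083)=0.0000; B=V−Δ·S=87.3439
Node (2,1) S=28.2720: V=(p*·27.6126+(1−p*)·93.4579)/1.07=43.9877; Δ=(27.6126−93.4579)/(33.9264−21.4867)=-5.2932; B=V−Δ·S=193.6363
Node (2,2) S=44.6400: V=(p*·0.0000+(1−p*)·27.6126)/1.07=7.6245; Δ=(0.0000−27.6126)/(53.5680−33.9264)=-1.4058; B=V−Δ·S=70.3804
Node (1,0) S=23.5600: V=(p*·43.9877+(1−p*)·87.3439)/1.07=53.0818; Δ=(43.9877−87.3439)/(28.2720−17.9056)=-4.1824; B=V−Δ·S=151.6184
Node (1,1) S=37.2000: V=(p*·7.6245+(1−p*)·43.9877)/1.07=17.1666; Δ=(7.6245−43.9877)/(44.6400−28.2720)=-2.2216; B=V−Δ·S=99.8102
Node (0,0) S=31.0000: V=(p*·17.1666+(1−p*)·53.0818)/1.07=25.9606; Δ=(17.1666−53.0818)/(37.2000−23.5600)=-2.6331; B=V−Δ·S=107.5861
Self-financing check: at every node Δ·S+B equals the discounted successor values.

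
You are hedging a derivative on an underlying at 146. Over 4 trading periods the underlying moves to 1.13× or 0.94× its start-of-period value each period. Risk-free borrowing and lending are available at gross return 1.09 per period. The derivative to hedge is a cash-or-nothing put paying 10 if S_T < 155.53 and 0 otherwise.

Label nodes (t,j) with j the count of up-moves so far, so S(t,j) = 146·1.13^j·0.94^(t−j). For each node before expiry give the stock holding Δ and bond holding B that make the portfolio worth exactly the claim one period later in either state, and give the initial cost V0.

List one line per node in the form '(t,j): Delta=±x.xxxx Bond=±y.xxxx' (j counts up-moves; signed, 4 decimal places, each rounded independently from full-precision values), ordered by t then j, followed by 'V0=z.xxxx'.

(0,0): Delta=-0.0292 Bond=4.4888
(1,0): Delta=-0.1073 Bond=15.6080
(1,1): Delta=-0.0119 Bond=2.0354
(2,0): Delta=-0.2955 Bond=41.2913
(2,1): Delta=-0.0655 Bond=10.5385
(2,2): Delta=0.0000 Bond=0.0000
(3,0): Delta=0.0000 Bond=9.1743
(3,1): Delta=-0.3610 Bond=54.5630
(3,2): Delta=0.0000 Bond=0.0000
(3,3): Delta=0.0000 Bond=0.0000
V0=0.2227

Under the risk-neutral measure, an up-move has probability p* = (R−d)/(u−d) = 0.7895 and values discount at R = 1.09.
Terminal payoffs: V(4,0)=10.0000, V(4,1)=10.0000, V(4,2)=0.0000, V(4,3)=0.0000, V(4,4)=0.0000
(3,0): S=121.2653. Δ = (V_up−V_dn)/(S_up−S_dn) = (10.0000−10.0000)/(137.0297−113.9893) = 0.0000. V = [p*·10.0000 + (1−p*)·10.0000]/1.09 = 9.1743. B = V − Δ·S = 9.1743.
(3,1): S=145.7763. Δ = (V_up−V_dn)/(S_up−S_dn) = (0.0000−10.0000)/(164.7273−137.0297) = -0.3610. V = [p*·0.0000 + (1−p*)·10.0000]/1.09 = 1.9314. B = V − Δ·S = 54.5630.
(3,2): S=175.2418. Δ = (V_up−V_dn)/(S_up−S_dn) = (0.0000−0.0000)/(198.0232−164.7273) = 0.0000. V = [p*·0.0000 + (1−p*)·0.0000]/1.09 = 0.0000. B = V − Δ·S = 0.0000.
(3,3): S=210.6630. Δ = (V_up−V_dn)/(S_up−S_dn) = (0.0000−0.0000)/(238.0491−198.0232) = 0.0000. V = [p*·0.0000 + (1−p*)·0.0000]/1.09 = 0.0000. B = V − Δ·S = 0.0000.
(2,0): S=129.0056. Δ = (V_up−V_dn)/(S_up−S_dn) = (1.9314−9.1743)/(145.7763−121.2653) = -0.2955. V = [p*·1.9314 + (1−p*)·9.1743]/1.09 = 3.1709. B = V − Δ·S = 41.2913.
(2,1): S=155.0812. Δ = (V_up−V_dn)/(S_up−S_dn) = (0.0000−1.9314)/(175.2418−145.7763) = -0.0655. V = [p*·0.0000 + (1−p*)·1.9314]/1.09 = 0.3730. B = V − Δ·S = 10.5385.
(2,2): S=186.4274. Δ = (V_up−V_dn)/(S_up−S_dn) = (0.0000−0.0000)/(210.6630−175.2418) = 0.0000. V = [p*·0.0000 + (1−p*)·0.0000]/1.09 = 0.0000. B = V − Δ·S = 0.0000.
(1,0): S=137.2400. Δ = (V_up−V_dn)/(S_up−S_dn) = (0.3730−3.1709)/(155.0812−129.0056) = -0.1073. V = [p*·0.3730 + (1−p*)·3.1709]/1.09 = 0.8826. B = V − Δ·S = 15.6080.
(1,1): S=164.9800. Δ = (V_up−V_dn)/(S_up−S_dn) = (0.0000−0.3730)/(186.4274−155.0812) = -0.0119. V = [p*·0.0000 + (1−p*)·0.3730]/1.09 = 0.0721. B = V − Δ·S = 2.0354.
(0,0): S=146.0000. Δ = (V_up−V_dn)/(S_up−S_dn) = (0.0721−0.8826)/(164.9800−137.2400) = -0.0292. V = [p*·0.0721 + (1−p*)·0.8826]/1.09 = 0.2227. B = V − Δ·S = 4.4888.
Each (Δ,B) replicates both successor values, so the strategy is self-financing and V0 is arbitrage-free.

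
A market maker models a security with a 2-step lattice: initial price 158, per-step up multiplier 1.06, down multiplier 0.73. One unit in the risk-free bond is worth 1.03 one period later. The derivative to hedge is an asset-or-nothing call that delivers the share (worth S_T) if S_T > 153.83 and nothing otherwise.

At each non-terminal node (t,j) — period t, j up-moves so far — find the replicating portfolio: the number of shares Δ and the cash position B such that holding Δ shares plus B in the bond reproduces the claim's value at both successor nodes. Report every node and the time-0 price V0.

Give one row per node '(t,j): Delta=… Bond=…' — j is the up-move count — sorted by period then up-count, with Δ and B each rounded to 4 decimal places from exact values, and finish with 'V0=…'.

Risk-neutral probability p* = (R−d)/(u−d) = (1.03−0.73)/(1.06−0.73) = 0.9091.
Terminal values V(2,·): V(2,0)=0.0000, V(2,1)=0.0000, V(2,2)=177.5288
(1,0): S=115.3400. Δ = (V_up−V_dn)/(S_up−S_dn) = (0.0000−0.0000)/(122.2604−84.1982) = 0.0000. V = [p*·0.0000 + (1−p*)·0.0000]/1.03 = 0.0000. B = V − Δ·S = 0.0000.
(1,1): S=167.4800. Δ = (V_up−V_dn)/(S_up−S_dn) = (177.5288−0.0000)/(177.5288−122.2604) = 3.2121. V = [p*·177.5288 + (1−p*)·0.0000]/1.03 = 156.6891. B = V − Δ·S = -381.2769.
(0,0): S=158.0000. Δ = (V_up−V_dn)/(S_up−S_dn) = (156.6891−0.0000)/(167.4800−115.3400) = 3.0052. V = [p*·156.6891 + (1−p*)·0.0000]/1.03 = 138.2958. B = V − Δ·S = -336.5198.
Self-financing check: at every node Δ·S+B equals the discounted successor values.

(0,0): Delta=3.0052 Bond=-336.5198
(1,0): Delta=0.0000 Bond=0.0000
(1,1): Delta=3.2121 Bond=-381.2769
V0=138.2958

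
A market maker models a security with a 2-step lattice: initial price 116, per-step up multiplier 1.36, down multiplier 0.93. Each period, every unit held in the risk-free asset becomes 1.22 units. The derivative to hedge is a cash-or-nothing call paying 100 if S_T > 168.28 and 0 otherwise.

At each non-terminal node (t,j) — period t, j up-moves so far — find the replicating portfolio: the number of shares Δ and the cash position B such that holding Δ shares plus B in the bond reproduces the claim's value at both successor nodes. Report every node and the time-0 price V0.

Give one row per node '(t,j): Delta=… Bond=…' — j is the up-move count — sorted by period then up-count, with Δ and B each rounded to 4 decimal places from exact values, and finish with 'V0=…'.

Since d<R<u, set p* = (R−d)/(u−d) = 0.6744; price each node as the discounted p*-expectation of its children.
Payoff layer (t=2): V(2,0)=0.0000, V(2,1)=0.0000, V(2,2)=100.0000
Node (1,0) S=107.8800: V=(p*·0.0000+(1−p*)·0.0000)/1.22=0.0000; Δ=(0.0000−0.0000)/(146.7168−100.3284)=0.0000; B=V−Δ·S=0.0000
Node (1,1) S=157.7600: V=(p*·100.0000+(1−p*)·0.0000)/1.22=55.2802; Δ=(100.0000−0.0000)/(214.5536−146.7168)=1.4741; B=V−Δ·S=-177.2779
Node (0,0) S=116.0000: V=(p*·55.2802+(1−p*)·0.0000)/1.22=30.5590; Δ=(55.2802−0.0000)/(157.7600−107.8800)=1.1083; B=V−Δ·S=-97.9996
Check: Δ(0,0)·S0 + B(0,0) = 30.5590 = V0.

(0,0): Delta=1.1083 Bond=-97.9996
(1,0): Delta=0.0000 Bond=0.0000
(1,1): Delta=1.4741 Bond=-177.2779
V0=30.5590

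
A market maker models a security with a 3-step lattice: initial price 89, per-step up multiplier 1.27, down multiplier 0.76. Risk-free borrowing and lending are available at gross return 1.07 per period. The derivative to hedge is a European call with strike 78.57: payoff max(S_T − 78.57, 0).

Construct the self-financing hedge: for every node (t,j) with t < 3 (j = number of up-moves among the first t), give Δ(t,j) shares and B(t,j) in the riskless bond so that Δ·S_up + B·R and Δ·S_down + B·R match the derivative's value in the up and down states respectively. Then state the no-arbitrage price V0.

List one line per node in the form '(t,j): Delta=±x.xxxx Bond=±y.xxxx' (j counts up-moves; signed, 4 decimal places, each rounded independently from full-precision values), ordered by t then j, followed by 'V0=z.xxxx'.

Since d<R<u, set p* = (R−d)/(u−d) = 0.6078; price each node as the discounted p*-expectation of its children.
At expiry t=3: V(3,0)=0.0000, V(3,1)=0.0000, V(3,2)=30.5266, V(3,3)=103.7361
(2,0): S=51.4064. Δ = (V_up−V_dn)/(S_up−S_dn) = (0.0000−0.0000)/(65.2861−39.0689) = 0.0000. V = [p*·0.0000 + (1−p*)·0.0000]/1.07 = 0.0000. B = V − Δ·S = 0.0000.
(2,1): S=85.9028. Δ = (V_up−V_dn)/(S_up−S_dn) = (30.5266−0.0000)/(109.0966−65.2861) = 0.6968. V = [p*·30.5266 + (1−p*)·0.0000]/1.07 = 17.3415. B = V − Δ·S = -42.5145.
(2,2): S=143.5481. Δ = (V_up−V_dn)/(S_up−S_dn) = (103.7361−30.5266)/(182.3061−109.0966) = 1.0000. V = [p*·103.7361 + (1−p*)·30.5266]/1.07 = 70.1182. B = V − Δ·S = -73.4299.
(1,0): S=67.6400. Δ = (V_up−V_dn)/(S_up−S_dn) = (17.3415−0.0000)/(85.9028−51.4064) = 0.5027. V = [p*·17.3415 + (1−p*)·0.0000]/1.07 = 9.8513. B = V − Δ·S = -24.1516.
(1,1): S=113.0300. Δ = (V_up−V_dn)/(S_up−S_dn) = (70.1182−17.3415)/(143.5481−85.9028) = 0.9155. V = [p*·70.1182 + (1−p*)·17.3415]/1.07 = 46.1883. B = V − Δ·S = -57.2955.
(0,0): S=89.0000. Δ = (V_up−V_dn)/(S_up−S_dn) = (46.1883−9.8513)/(113.0300−67.6400) = 0.8005. V = [p*·46.1883 + (1−p*)·9.8513]/1.07 = 29.8490. B = V − Δ·S = -41.3999.
Each (Δ,B) replicates both successor values, so the strategy is self-financing and V0 is arbitrage-free.

(0,0): Delta=0.8005 Bond=-41.3999
(1,0): Delta=0.5027 Bond=-24.1516
(1,1): Delta=0.9155 Bond=-57.2955
(2,0): Delta=0.0000 Bond=0.0000
(2,1): Delta=0.6968 Bond=-42.5145
(2,2): Delta=1.0000 Bond=-73.4299
V0=29.8490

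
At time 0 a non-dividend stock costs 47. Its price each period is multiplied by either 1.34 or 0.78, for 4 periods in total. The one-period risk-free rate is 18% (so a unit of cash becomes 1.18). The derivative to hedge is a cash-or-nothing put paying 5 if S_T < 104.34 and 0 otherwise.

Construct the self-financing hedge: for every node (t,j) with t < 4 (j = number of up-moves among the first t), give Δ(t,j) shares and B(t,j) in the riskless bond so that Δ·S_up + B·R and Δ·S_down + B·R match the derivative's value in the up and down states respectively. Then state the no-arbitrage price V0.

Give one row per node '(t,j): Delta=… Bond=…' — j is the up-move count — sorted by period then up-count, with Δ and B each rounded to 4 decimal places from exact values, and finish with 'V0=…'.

(0,0): Delta=-0.0421 Bond=3.8880
(1,0): Delta=0.0000 Bond=3.0432
(1,1): Delta=-0.0519 Bond=5.2057
(2,0): Delta=0.0000 Bond=3.5909
(2,1): Delta=0.0000 Bond=3.5909
(2,2): Delta=-0.0640 Bond=7.1635
(3,0): Delta=0.0000 Bond=4.2373
(3,1): Delta=0.0000 Bond=4.2373
(3,2): Delta=0.0000 Bond=4.2373
(3,3): Delta=-0.0790 Bond=10.1392
V0=1.9076

Since d<R<u, set p* = (R−d)/(u−d) = 0.7143; price each node as the discounted p*-expectation of its children.
At expiry t=4: V(4,0)=5.0000, V(4,1)=5.0000, V(4,2)=5.0000, V(4,3)=5.0000, V(4,4)=0.0000
  t=3,j=0: stock 22.3039 → up 29.8873 (V=5.0000), down 17.3971 (V=5.0000). Price 4.2373; hedge Δ=0.0000, bond B=4.2373.
  t=3,j=1: stock 38.3170 → up 51.3448 (V=5.0000), down 29.8873 (V=5.0000). Price 4.2373; hedge Δ=0.0000, bond B=4.2373.
  t=3,j=2: stock 65.8267 → up 88.2078 (V=5.0000), down 51.3448 (V=5.0000). Price 4.2373; hedge Δ=0.0000, bond B=4.2373.
  t=3,j=3: stock 113.0869 → up 151.5364 (V=0.0000), down 88.2078 (V=5.0000). Price 1.2107; hedge Δ=-0.0790, bond B=10.1392.
  t=2,j=0: stock 28.5948 → up 38.3170 (V=4.2373), down 22.3039 (V=4.2373). Price 3.5909; hedge Δ=0.0000, bond B=3.5909.
  t=2,j=1: stock 49.1244 → up 65.8267 (V=4.2373), down 38.3170 (V=4.2373). Price 3.5909; hedge Δ=0.0000, bond B=3.5909.
  t=2,j=2: stock 84.3932 → up 113.0869 (V=1.2107), down 65.8267 (V=4.2373). Price 1.7588; hedge Δ=-0.0640, bond B=7.1635.
  t=1,j=0: stock 36.6600 → up 49.1244 (V=3.5909), down 28.5948 (V=3.5909). Price 3.0432; hedge Δ=0.0000, bond B=3.0432.
  t=1,j=1: stock 62.9800 → up 84.3932 (V=1.7588), down 49.1244 (V=3.5909). Price 1.9341; hedge Δ=-0.0519, bond B=5.2057.
  t=0,j=0: stock 47.0000 → up 62.9800 (V=1.9341), down 36.6600 (V=3.0432). Price 1.9076; hedge Δ=-0.0421, bond B=3.8880.
Check: Δ(0,0)·S0 + B(0,0) = 1.9076 = V0.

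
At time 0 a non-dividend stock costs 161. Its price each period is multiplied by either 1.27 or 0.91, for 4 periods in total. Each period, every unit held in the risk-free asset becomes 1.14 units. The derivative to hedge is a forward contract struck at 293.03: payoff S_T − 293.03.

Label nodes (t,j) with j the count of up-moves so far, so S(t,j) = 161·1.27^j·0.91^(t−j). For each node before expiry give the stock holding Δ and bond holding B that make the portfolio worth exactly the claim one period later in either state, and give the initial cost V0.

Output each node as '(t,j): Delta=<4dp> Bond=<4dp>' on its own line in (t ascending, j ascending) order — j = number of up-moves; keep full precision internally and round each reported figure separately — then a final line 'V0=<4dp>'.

(0,0): Delta=1.0000 Bond=-173.4973
(1,0): Delta=1.0000 Bond=-197.7869
(1,1): Delta=1.0000 Bond=-197.7869
(2,0): Delta=1.0000 Bond=-225.4771
(2,1): Delta=1.0000 Bond=-225.4771
(2,2): Delta=1.0000 Bond=-225.4771
(3,0): Delta=1.0000 Bond=-257.0439
(3,1): Delta=1.0000 Bond=-257.0439
(3,2): Delta=1.0000 Bond=-257.0439
(3,3): Delta=1.0000 Bond=-257.0439
V0=-12.4973

No-arbitrage ⇒ martingale measure with p* = (R−d)/(u−d) = 0.6389.
Terminal values V(4,·): V(4,0)=-182.6243, V(4,1)=-138.9473, V(4,2)=-77.9916, V(4,3)=7.0786, V(4,4)=125.8029
Node (3,0) S=121.3249: V=(p*·-138.9473+(1−p*)·-182.6243)/1.14=-135.7189; Δ=(-138.9473−-182.6243)/(154.0827−110.4057)=1.0000; B=V−Δ·S=-257.0439
Node (3,1) S=169.3216: V=(p*·-77.9916+(1−p*)·-138.9473)/1.14=-87.7223; Δ=(-77.9916−-138.9473)/(215.0384−154.0827)=1.0000; B=V−Δ·S=-257.0439
Node (3,2) S=236.3060: V=(p*·7.0786+(1−p*)·-77.9916)/1.14=-20.7379; Δ=(7.0786−-77.9916)/(300.1086−215.0384)=1.0000; B=V−Δ·S=-257.0439
Node (3,3) S=329.7897: V=(p*·125.8029+(1−p*)·7.0786)/1.14=72.7458; Δ=(125.8029−7.0786)/(418.8329−300.1086)=1.0000; B=V−Δ·S=-257.0439
Node (2,0) S=133.3241: V=(p*·-87.7223+(1−p*)·-135.7189)/1.14=-92.1530; Δ=(-87.7223−-135.7189)/(169.3216−121.3249)=1.0000; B=V−Δ·S=-225.4771
Node (2,1) S=186.0677: V=(p*·-20.7379+(1−p*)·-87.7223)/1.14=-39.4094; Δ=(-20.7379−-87.7223)/(236.3060−169.3216)=1.0000; B=V−Δ·S=-225.4771
Node (2,2) S=259.6769: V=(p*·72.7458+(1−p*)·-20.7379)/1.14=34.1998; Δ=(72.7458−-20.7379)/(329.7897−236.3060)=1.0000; B=V−Δ·S=-225.4771
Node (1,0) S=146.5100: V=(p*·-39.4094+(1−p*)·-92.1530)/1.14=-51.2769; Δ=(-39.4094−-92.1530)/(186.0677−133.3241)=1.0000; B=V−Δ·S=-197.7869
Node (1,1) S=204.4700: V=(p*·34.1998+(1−p*)·-39.4094)/1.14=6.6831; Δ=(34.1998−-39.4094)/(259.6769−186.0677)=1.0000; B=V−Δ·S=-197.7869
Node (0,0) S=161.0000: V=(p*·6.6831+(1−p*)·-51.2769)/1.14=-12.4973; Δ=(6.6831−-51.2769)/(204.4700−146.5100)=1.0000; B=V−Δ·S=-173.4973
Root portfolio cost Δ·161+B reproduces V0=-12.4973.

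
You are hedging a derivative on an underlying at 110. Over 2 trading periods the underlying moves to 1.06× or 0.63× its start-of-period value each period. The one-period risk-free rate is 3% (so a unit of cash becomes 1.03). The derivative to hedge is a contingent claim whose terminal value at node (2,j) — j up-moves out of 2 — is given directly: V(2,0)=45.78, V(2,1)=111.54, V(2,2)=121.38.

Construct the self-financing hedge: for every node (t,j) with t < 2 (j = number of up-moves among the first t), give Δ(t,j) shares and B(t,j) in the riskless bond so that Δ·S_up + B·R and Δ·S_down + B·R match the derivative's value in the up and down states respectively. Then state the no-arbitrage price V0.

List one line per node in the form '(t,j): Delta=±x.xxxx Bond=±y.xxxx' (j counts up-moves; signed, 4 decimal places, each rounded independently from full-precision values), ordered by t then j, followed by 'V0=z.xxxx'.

(0,0): Delta=0.2821 Bond=81.8356
(1,0): Delta=2.2068 Bond=-49.0932
(1,1): Delta=0.1963 Bond=94.2944
V0=112.8615

The replicating-portfolio and risk-neutral prices coincide; use p* = (1.03−0.63)/(1.06−0.63) = 0.9302 for the latter.
Terminal values V(2,·): V(2,0)=45.7800, V(2,1)=111.5400, V(2,2)=121.3800
(1,0): S=69.3000. Δ = (V_up−V_dn)/(S_up−S_dn) = (111.5400−45.7800)/(73.4580−43.6590) = 2.2068. V = [p*·111.5400 + (1−p*)·45.7800]/1.03 = 103.8370. B = V − Δ·S = -49.0932.
(1,1): S=116.6000. Δ = (V_up−V_dn)/(S_up−S_dn) = (121.3800−111.5400)/(123.5960−73.4580) = 0.1963. V = [p*·121.3800 + (1−p*)·111.5400]/1.03 = 117.1781. B = V − Δ·S = 94.2944.
(0,0): S=110.0000. Δ = (V_up−V_dn)/(S_up−S_dn) = (117.1781−103.8370)/(116.6000−69.3000) = 0.2821. V = [p*·117.1781 + (1−p*)·103.8370]/1.03 = 112.8615. B = V − Δ·S = 81.8356.
Check: Δ(0,0)·S0 + B(0,0) = 112.8615 = V0.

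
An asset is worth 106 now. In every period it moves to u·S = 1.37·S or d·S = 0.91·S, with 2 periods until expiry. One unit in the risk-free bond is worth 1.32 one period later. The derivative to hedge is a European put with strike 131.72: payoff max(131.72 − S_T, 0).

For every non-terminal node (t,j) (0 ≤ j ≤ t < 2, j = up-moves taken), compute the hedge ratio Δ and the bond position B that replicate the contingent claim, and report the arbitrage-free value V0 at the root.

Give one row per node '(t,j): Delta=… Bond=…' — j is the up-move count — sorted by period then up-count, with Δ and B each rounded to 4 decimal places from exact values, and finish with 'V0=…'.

The replicating-portfolio and risk-neutral prices coincide; use p* = (1.32−0.91)/(1.37−0.91) = 0.8913 for the latter.
Payoff layer (t=2): V(2,0)=43.9414, V(2,1)=0.0000, V(2,2)=0.0000
Node (1,0) S=96.4600: V=(p*·0.0000+(1−p*)·43.9414)/1.32=3.6184; Δ=(0.0000−43.9414)/(132.1502−87.7786)=-0.9903; B=V−Δ·S=99.1431
Node (1,1) S=145.2200: V=(p*·0.0000+(1−p*)·0.0000)/1.32=0.0000; Δ=(0.0000−0.0000)/(198.9514−132.1502)=0.0000; B=V−Δ·S=0.0000
Node (0,0) S=106.0000: V=(p*·0.0000+(1−p*)·3.6184)/1.32=0.2980; Δ=(0.0000−3.6184)/(145.2200−96.4600)=-0.0742; B=V−Δ·S=8.1640
Root portfolio cost Δ·106+B reproduces V0=0.2980.

(0,0): Delta=-0.0742 Bond=8.1640
(1,0): Delta=-0.9903 Bond=99.1431
(1,1): Delta=0.0000 Bond=0.0000
V0=0.2980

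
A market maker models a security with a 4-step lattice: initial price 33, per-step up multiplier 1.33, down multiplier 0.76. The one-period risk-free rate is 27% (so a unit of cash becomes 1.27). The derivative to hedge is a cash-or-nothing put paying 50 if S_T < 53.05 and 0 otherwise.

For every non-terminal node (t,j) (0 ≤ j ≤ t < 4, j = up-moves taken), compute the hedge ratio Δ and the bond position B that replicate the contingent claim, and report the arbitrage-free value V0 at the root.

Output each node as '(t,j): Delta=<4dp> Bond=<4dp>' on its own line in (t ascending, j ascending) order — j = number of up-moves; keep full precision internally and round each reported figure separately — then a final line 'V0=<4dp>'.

Since d<R<u, set p* = (R−d)/(u−d) = 0.8947; price each node as the discounted p*-expectation of its children.
Payoff layer (t=4): V(4,0)=50.0000, V(4,1)=50.0000, V(4,2)=50.0000, V(4,3)=0.0000, V(4,4)=0.0000
Node (3,0) S=14.4862: V=(p*·50.0000+(1−p*)·50.0000)/1.27=39.3701; Δ=(50.0000−50.0000)/(19.2667−11.0095)=0.0000; B=V−Δ·S=39.3701
Node (3,1) S=25.3509: V=(p*·50.0000+(1−p*)·50.0000)/1.27=39.3701; Δ=(50.0000−50.0000)/(33.7166−19.2667)=0.0000; B=V−Δ·S=39.3701
Node (3,2) S=44.3640: V=(p*·0.0000+(1−p*)·50.0000)/1.27=4.1442; Δ=(0.0000−50.0000)/(59.0041−33.7166)=-1.9773; B=V−Δ·S=91.8635
Node (3,3) S=77.6370: V=(p*·0.0000+(1−p*)·0.0000)/1.27=0.0000; Δ=(0.0000−0.0000)/(103.2572−59.0041)=0.0000; B=V−Δ·S=0.0000
Node (2,0) S=19.0608: V=(p*·39.3701+(1−p*)·39.3701)/1.27=31.0001; Δ=(39.3701−39.3701)/(25.3509−14.4862)=0.0000; B=V−Δ·S=31.0001
Node (2,1) S=33.3564: V=(p*·4.1442+(1−p*)·39.3701)/1.27=6.1828; Δ=(4.1442−39.3701)/(44.3640−25.3509)=-1.8527; B=V−Δ·S=67.9826
Node (2,2) S=58.3737: V=(p*·0.0000+(1−p*)·4.1442)/1.27=0.3435; Δ=(0.0000−4.1442)/(77.6370−44.3640)=-0.1246; B=V−Δ·S=7.6141
Node (1,0) S=25.0800: V=(p*·6.1828+(1−p*)·31.0001)/1.27=6.9253; Δ=(6.1828−31.0001)/(33.3564−19.0608)=-1.7360; B=V−Δ·S=50.4643
Node (1,1) S=43.8900: V=(p*·0.3435+(1−p*)·6.1828)/1.27=0.7545; Δ=(0.3435−6.1828)/(58.3737−33.3564)=-0.2334; B=V−Δ·S=10.9989
Node (0,0) S=33.0000: V=(p*·0.7545+(1−p*)·6.9253)/1.27=1.1055; Δ=(0.7545−6.9253)/(43.8900−25.0800)=-0.3281; B=V−Δ·S=11.9316
Root portfolio cost Δ·33+B reproduces V0=1.1055.

(0,0): Delta=-0.3281 Bond=11.9316
(1,0): Delta=-1.7360 Bond=50.4643
(1,1): Delta=-0.2334 Bond=10.9989
(2,0): Delta=0.0000 Bond=31.0001
(2,1): Delta=-1.8527 Bond=67.9826
(2,2): Delta=-0.1246 Bond=7.6141
(3,0): Delta=0.0000 Bond=39.3701
(3,1): Delta=0.0000 Bond=39.3701
(3,2): Delta=-1.9773 Bond=91.8635
(3,3): Delta=0.0000 Bond=0.0000
V0=1.1055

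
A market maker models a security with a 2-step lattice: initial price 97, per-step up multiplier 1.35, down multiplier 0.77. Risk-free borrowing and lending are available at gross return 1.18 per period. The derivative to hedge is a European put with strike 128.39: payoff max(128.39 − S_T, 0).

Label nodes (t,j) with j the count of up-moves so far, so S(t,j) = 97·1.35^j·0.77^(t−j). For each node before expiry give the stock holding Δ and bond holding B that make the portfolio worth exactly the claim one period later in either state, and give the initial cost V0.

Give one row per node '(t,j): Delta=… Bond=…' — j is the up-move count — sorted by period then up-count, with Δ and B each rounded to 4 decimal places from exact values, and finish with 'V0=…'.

(0,0): Delta=-0.4847 Bond=59.5916
(1,0): Delta=-1.0000 Bond=108.8051
(1,1): Delta=-0.3628 Bond=54.3600
V0=12.5747

No-arbitrage ⇒ martingale measure with p* = (R−d)/(u−d) = 0.7069.
Terminal values V(2,·): V(2,0)=70.8787, V(2,1)=27.5585, V(2,2)=0.0000
Node (1,0) S=74.6900: V=(p*·27.5585+(1−p*)·70.8787)/1.18=34.1151; Δ=(27.5585−70.8787)/(100.8315−57.5113)=-1.0000; B=V−Δ·S=108.8051
Node (1,1) S=130.9500: V=(p*·0.0000+(1−p*)·27.5585)/1.18=6.8453; Δ=(0.0000−27.5585)/(176.7825−100.8315)=-0.3628; B=V−Δ·S=54.3600
Node (0,0) S=97.0000: V=(p*·6.8453+(1−p*)·34.1151)/1.18=12.5747; Δ=(6.8453−34.1151)/(130.9500−74.6900)=-0.4847; B=V−Δ·S=59.5916
Root portfolio cost Δ·97+B reproduces V0=12.5747.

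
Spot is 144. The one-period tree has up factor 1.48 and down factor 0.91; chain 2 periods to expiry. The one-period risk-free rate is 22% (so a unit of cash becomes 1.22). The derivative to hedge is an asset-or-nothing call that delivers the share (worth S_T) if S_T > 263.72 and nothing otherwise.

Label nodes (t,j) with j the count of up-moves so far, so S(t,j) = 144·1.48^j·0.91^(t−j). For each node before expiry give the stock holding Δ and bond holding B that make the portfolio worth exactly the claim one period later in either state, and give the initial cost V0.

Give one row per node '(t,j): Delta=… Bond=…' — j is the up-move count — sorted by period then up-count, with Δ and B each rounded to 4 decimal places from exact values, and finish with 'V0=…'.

Risk-neutral probability p* = (R−d)/(u−d) = (1.22−0.91)/(1.48−0.91) = 0.5439.
Terminal payoffs: V(2,0)=0.0000, V(2,1)=0.0000, V(2,2)=315.4176
(1,0): S=131.0400. Δ = (V_up−V_dn)/(S_up−S_dn) = (0.0000−0.0000)/(193.9392−119.2464) = 0.0000. V = [p*·0.0000 + (1−p*)·0.0000]/1.22 = 0.0000. B = V − Δ·S = 0.0000.
(1,1): S=213.1200. Δ = (V_up−V_dn)/(S_up−S_dn) = (315.4176−0.0000)/(315.4176−193.9392) = 2.5965. V = [p*·315.4176 + (1−p*)·0.0000]/1.22 = 140.6089. B = V − Δ·S = -412.7553.
(0,0): S=144.0000. Δ = (V_up−V_dn)/(S_up−S_dn) = (140.6089−0.0000)/(213.1200−131.0400) = 1.7131. V = [p*·140.6089 + (1−p*)·0.0000]/1.22 = 62.6816. B = V − Δ·S = -184.0008.
Root portfolio cost Δ·144+B reproduces V0=62.6816.

(0,0): Delta=1.7131 Bond=-184.0008
(1,0): Delta=0.0000 Bond=0.0000
(1,1): Delta=2.5965 Bond=-412.7553
V0=62.6816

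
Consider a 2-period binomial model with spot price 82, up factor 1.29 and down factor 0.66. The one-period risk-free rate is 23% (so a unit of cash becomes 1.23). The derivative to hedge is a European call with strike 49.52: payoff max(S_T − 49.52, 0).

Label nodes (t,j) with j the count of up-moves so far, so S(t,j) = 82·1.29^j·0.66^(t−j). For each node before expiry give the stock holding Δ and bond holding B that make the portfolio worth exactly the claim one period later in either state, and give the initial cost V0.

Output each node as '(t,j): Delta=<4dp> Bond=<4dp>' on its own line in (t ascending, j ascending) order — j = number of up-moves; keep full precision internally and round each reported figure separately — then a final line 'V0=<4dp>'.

No-arbitrage ⇒ martingale measure with p* = (R−d)/(u−d) = 0.9048.
Terminal values V(2,·): V(2,0)=0.0000, V(2,1)=20.2948, V(2,2)=86.9362
  t=1,j=0: stock 54.1200 → up 69.8148 (V=20.2948), down 35.7192 (V=0.0000). Price 14.9284; hedge Δ=0.5952, bond B=-17.2855.
  t=1,j=1: stock 105.7800 → up 136.4562 (V=86.9362), down 69.8148 (V=20.2948). Price 65.5198; hedge Δ=1.0000, bond B=-40.2602.
  t=0,j=0: stock 82.0000 → up 105.7800 (V=65.5198), down 54.1200 (V=14.9284). Price 49.3509; hedge Δ=0.9793, bond B=-30.9529.
The time-0 hedge costs 49.3509, which is the no-arbitrage price.

(0,0): Delta=0.9793 Bond=-30.9529
(1,0): Delta=0.5952 Bond=-17.2855
(1,1): Delta=1.0000 Bond=-40.2602
V0=49.3509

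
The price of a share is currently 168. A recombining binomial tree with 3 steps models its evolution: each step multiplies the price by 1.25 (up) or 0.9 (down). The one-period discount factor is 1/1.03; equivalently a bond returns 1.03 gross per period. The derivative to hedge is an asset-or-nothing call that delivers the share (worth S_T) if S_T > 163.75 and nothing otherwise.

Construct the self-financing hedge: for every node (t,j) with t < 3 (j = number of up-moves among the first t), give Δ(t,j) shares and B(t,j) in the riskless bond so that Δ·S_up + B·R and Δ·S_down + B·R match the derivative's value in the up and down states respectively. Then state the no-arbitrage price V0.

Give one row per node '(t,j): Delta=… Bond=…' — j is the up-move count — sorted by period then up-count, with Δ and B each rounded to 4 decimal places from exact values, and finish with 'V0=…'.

(0,0): Delta=1.7757 Bond=-158.1526
(1,0): Delta=2.4123 Bond=-259.1546
(1,1): Delta=1.0000 Bond=0.0000
(2,0): Delta=3.5714 Bond=-424.6602
(2,1): Delta=1.0000 Bond=0.0000
(2,2): Delta=1.0000 Bond=0.0000
V0=140.1651

No-arbitrage ⇒ martingale measure with p* = (R−d)/(u−d) = 0.3714.
At expiry t=3: V(3,0)=0.0000, V(3,1)=170.1000, V(3,2)=236.2500, V(3,3)=328.1250
  t=2,j=0: stock 136.0800 → up 170.1000 (V=170.1000), down 122.4720 (V=0.0000). Price 61.3398; hedge Δ=3.5714, bond B=-424.6602.
  t=2,j=1: stock 189.0000 → up 236.2500 (V=236.2500), down 170.1000 (V=170.1000). Price 189.0000; hedge Δ=1.0000, bond B=0.0000.
  t=2,j=2: stock 262.5000 → up 328.1250 (V=328.1250), down 236.2500 (V=236.2500). Price 262.5000; hedge Δ=1.0000, bond B=0.0000.
  t=1,j=0: stock 151.2000 → up 189.0000 (V=189.0000), down 136.0800 (V=61.3398). Price 105.5888; hedge Δ=2.4123, bond B=-259.1546.
  t=1,j=1: stock 210.0000 → up 262.5000 (V=262.5000), down 189.0000 (V=189.0000). Price 210.0000; hedge Δ=1.0000, bond B=0.0000.
  t=0,j=0: stock 168.0000 → up 210.0000 (V=210.0000), down 151.2000 (V=105.5888). Price 140.1651; hedge Δ=1.7757, bond B=-158.1526.
Self-financing check: at every node Δ·S+B equals the discounted successor values.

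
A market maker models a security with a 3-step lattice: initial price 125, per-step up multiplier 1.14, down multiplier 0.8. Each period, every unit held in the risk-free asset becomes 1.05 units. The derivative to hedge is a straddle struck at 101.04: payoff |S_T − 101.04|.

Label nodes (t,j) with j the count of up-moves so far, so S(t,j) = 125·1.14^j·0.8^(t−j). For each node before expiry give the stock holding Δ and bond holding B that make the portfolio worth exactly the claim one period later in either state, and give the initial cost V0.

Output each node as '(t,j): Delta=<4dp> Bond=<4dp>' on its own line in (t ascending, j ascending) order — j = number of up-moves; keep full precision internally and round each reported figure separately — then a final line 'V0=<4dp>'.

The replicating-portfolio and risk-neutral prices coincide; use p* = (1.05−0.8)/(1.14−0.8) = 0.7353 for the latter.
Payoff layer (t=3): V(3,0)=37.0400, V(3,1)=9.8400, V(3,2)=28.9200, V(3,3)=84.1530
Node (2,0) S=80.0000: V=(p*·9.8400+(1−p*)·37.0400)/1.05=16.2286; Δ=(9.8400−37.0400)/(91.2000−64.0000)=-1.0000; B=V−Δ·S=96.2286
Node (2,1) S=114.0000: V=(p*·28.9200+(1−p*)·9.8400)/1.05=22.7328; Δ=(28.9200−9.8400)/(129.9600−91.2000)=0.4923; B=V−Δ·S=-33.3849
Node (2,2) S=162.4500: V=(p*·84.1530+(1−p*)·28.9200)/1.05=66.2214; Δ=(84.1530−28.9200)/(185.1930−129.9600)=1.0000; B=V−Δ·S=-96.2286
Node (1,0) S=100.0000: V=(p*·22.7328+(1−p*)·16.2286)/1.05=20.0105; Δ=(22.7328−16.2286)/(114.0000−80.0000)=0.1913; B=V−Δ·S=0.8805
Node (1,1) S=142.5000: V=(p*·66.2214+(1−p*)·22.7328)/1.05=52.1045; Δ=(66.2214−22.7328)/(162.4500−114.0000)=0.8976; B=V−Δ·S=-75.8033
Node (0,0) S=125.0000: V=(p*·52.1045+(1−p*)·20.0105)/1.05=41.5324; Δ=(52.1045−20.0105)/(142.5000−100.0000)=0.7552; B=V−Δ·S=-52.8616
Each (Δ,B) replicates both successor values, so the strategy is self-financing and V0 is arbitrage-free.

(0,0): Delta=0.7552 Bond=-52.8616
(1,0): Delta=0.1913 Bond=0.8805
(1,1): Delta=0.8976 Bond=-75.8033
(2,0): Delta=-1.0000 Bond=96.2286
(2,1): Delta=0.4923 Bond=-33.3849
(2,2): Delta=1.0000 Bond=-96.2286
V0=41.5324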